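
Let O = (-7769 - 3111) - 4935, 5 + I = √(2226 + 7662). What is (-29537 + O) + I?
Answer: -45357 + 4*√618 ≈ -45258.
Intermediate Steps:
I = -5 + 4*√618 (I = -5 + √(2226 + 7662) = -5 + √9888 = -5 + 4*√618 ≈ 94.438)
O = -15815 (O = -10880 - 4935 = -15815)
(-29537 + O) + I = (-29537 - 15815) + (-5 + 4*√618) = -45352 + (-5 + 4*√618) = -45357 + 4*√618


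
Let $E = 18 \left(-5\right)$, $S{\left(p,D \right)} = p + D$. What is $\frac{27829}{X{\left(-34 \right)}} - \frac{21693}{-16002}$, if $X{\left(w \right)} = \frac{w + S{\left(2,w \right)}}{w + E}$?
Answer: $\frac{146087485}{2794} \approx 52286.0$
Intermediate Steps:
$S{\left(p,D \right)} = D + p$
$E = -90$
$X{\left(w \right)} = \frac{2 + 2 w}{-90 + w}$ ($X{\left(w \right)} = \frac{w + \left(w + 2\right)}{w - 90} = \frac{w + \left(2 + w\right)}{-90 + w} = \frac{2 + 2 w}{-90 + w}$)
$\frac{27829}{X{\left(-34 \right)}} - \frac{21693}{-16002} = \frac{27829}{2 \frac{1}{-90 - 34} \left(1 - 34\right)} - \frac{21693}{-16002} = \frac{27829}{2 \frac{1}{-124} \left(-33\right)} - - \frac{1033}{762} = \frac{27829}{2 \left(- \frac{1}{124}\right) \left(-33\right)} + \frac{1033}{762} = \frac{27829}{\frac{33}{62}} + \frac{1033}{762} = 27829 \cdot \frac{62}{33} + \frac{1033}{762} = \frac{1725398}{33} + \frac{1033}{762} = \frac{146087485}{2794}$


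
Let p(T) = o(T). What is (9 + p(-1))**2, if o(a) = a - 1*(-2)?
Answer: 100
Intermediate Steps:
o(a) = 2 + a (o(a) = a + 2 = 2 + a)
p(T) = 2 + T
(9 + p(-1))**2 = (9 + (2 - 1))**2 = (9 + 1)**2 = 10**2 = 100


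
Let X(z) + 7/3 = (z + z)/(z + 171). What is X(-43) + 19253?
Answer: 3695999/192 ≈ 19250.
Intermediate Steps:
X(z) = -7/3 + 2*z/(171 + z) (X(z) = -7/3 + (z + z)/(z + 171) = -7/3 + (2*z)/(171 + z) = -7/3 + 2*z/(171 + z))
X(-43) + 19253 = (-1197 - 1*(-43))/(3*(171 - 43)) + 19253 = (⅓)*(-1197 + 43)/128 + 19253 = (⅓)*(1/128)*(-1154) + 19253 = -577/192 + 19253 = 3695999/192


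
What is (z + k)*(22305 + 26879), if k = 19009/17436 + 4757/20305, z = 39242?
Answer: 170836041673743272/88509495 ≈ 1.9301e+9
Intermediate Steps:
k = 468920797/354037980 (k = 19009*(1/17436) + 4757*(1/20305) = 19009/17436 + 4757/20305 = 468920797/354037980 ≈ 1.3245)
(z + k)*(22305 + 26879) = (39242 + 468920797/354037980)*(22305 + 26879) = (13893627331957/354037980)*49184 = 170836041673743272/88509495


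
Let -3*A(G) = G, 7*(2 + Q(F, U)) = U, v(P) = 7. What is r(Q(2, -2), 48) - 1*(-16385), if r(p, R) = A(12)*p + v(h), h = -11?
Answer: 114808/7 ≈ 16401.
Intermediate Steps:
Q(F, U) = -2 + U/7
A(G) = -G/3
r(p, R) = 7 - 4*p (r(p, R) = (-1/3*12)*p + 7 = -4*p + 7 = 7 - 4*p)
r(Q(2, -2), 48) - 1*(-16385) = (7 - 4*(-2 + (1/7)*(-2))) - 1*(-16385) = (7 - 4*(-2 - 2/7)) + 16385 = (7 - 4*(-16/7)) + 16385 = (7 + 64/7) + 16385 = 113/7 + 16385 = 114808/7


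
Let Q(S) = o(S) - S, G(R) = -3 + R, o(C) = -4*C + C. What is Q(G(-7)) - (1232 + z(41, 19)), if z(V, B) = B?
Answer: -1211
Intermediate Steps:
o(C) = -3*C
Q(S) = -4*S (Q(S) = -3*S - S = -4*S)
Q(G(-7)) - (1232 + z(41, 19)) = -4*(-3 - 7) - (1232 + 19) = -4*(-10) - 1*1251 = 40 - 1251 = -1211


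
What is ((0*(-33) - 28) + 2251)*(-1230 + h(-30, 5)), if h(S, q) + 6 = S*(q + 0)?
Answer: -3081078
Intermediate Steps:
h(S, q) = -6 + S*q (h(S, q) = -6 + S*(q + 0) = -6 + S*q)
((0*(-33) - 28) + 2251)*(-1230 + h(-30, 5)) = ((0*(-33) - 28) + 2251)*(-1230 + (-6 - 30*5)) = ((0 - 28) + 2251)*(-1230 + (-6 - 150)) = (-28 + 2251)*(-1230 - 156) = 2223*(-1386) = -3081078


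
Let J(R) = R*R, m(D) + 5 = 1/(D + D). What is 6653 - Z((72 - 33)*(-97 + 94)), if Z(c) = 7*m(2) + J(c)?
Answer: -28011/4 ≈ -7002.8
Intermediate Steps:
m(D) = -5 + 1/(2*D) (m(D) = -5 + 1/(D + D) = -5 + 1/(2*D))
J(R) = R²
Z(c) = -133/4 + c² (Z(c) = 7*(-5 + (½)/2) + c² = 7*(-5 + (½)*(½)) + c² = 7*(-5 + ¼) + c² = 7*(-19/4) + c² = -133/4 + c²)
6653 - Z((72 - 33)*(-97 + 94)) = 6653 - (-133/4 + ((72 - 33)*(-97 + 94))²) = 6653 - (-133/4 + (39*(-3))²) = 6653 - (-133/4 + (-117)²) = 6653 - (-133/4 + 13689) = 6653 - 1*54623/4 = 6653 - 54623/4 = -28011/4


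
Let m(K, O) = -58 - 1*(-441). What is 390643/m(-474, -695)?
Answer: 390643/383 ≈ 1020.0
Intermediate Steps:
m(K, O) = 383 (m(K, O) = -58 + 441 = 383)
390643/m(-474, -695) = 390643/383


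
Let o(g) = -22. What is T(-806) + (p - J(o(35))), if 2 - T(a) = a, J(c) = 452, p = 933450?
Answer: 933806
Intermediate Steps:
T(a) = 2 - a
T(-806) + (p - J(o(35))) = (2 - 1*(-806)) + (933450 - 1*452) = (2 + 806) + (933450 - 452) = 808 + 932998 = 933806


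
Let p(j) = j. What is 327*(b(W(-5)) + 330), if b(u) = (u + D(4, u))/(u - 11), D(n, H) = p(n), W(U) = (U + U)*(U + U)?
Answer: 9637998/89 ≈ 1.0829e+5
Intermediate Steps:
W(U) = 4*U² (W(U) = (2*U)*(2*U) = 4*U²)
D(n, H) = n
b(u) = (4 + u)/(-11 + u) (b(u) = (u + 4)/(u - 11) = (4 + u)/(-11 + u))
327*(b(W(-5)) + 330) = 327*((4 + 4*(-5)²)/(-11 + 4*(-5)²) + 330) = 327*((4 + 4*25)/(-11 + 4*25) + 330) = 327*((4 + 100)/(-11 + 100) + 330) = 327*(104/89 + 330) = 327*(29474/89) = 9637998/89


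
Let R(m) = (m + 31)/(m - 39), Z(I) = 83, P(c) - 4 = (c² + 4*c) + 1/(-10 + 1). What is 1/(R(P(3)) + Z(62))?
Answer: 127/10038 ≈ 0.012652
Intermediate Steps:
P(c) = 35/9 + c² + 4*c (P(c) = 4 + ((c² + 4*c) + 1/(-10 + 1)) = 4 + ((c² + 4*c) + 1/(-9)) = 4 + ((c² + 4*c) - ⅑) = 4 + (-⅑ + c² + 4*c) = 35/9 + c² + 4*c)
R(m) = (31 + m)/(-39 + m)
1/(R(P(3)) + Z(62)) = 1/((31 + (35/9 + 3² + 4*3))/(-39 + (35/9 + 3² + 4*3)) + 83) = 1/((31 + (35/9 + 9 + 12))/(-39 + (35/9 + 9 + 12)) + 83) = 1/((31 + 224/9)/(-39 + 224/9) + 83) = 1/((503/9)/(-127/9) + 83) = 1/(-9/127*503/9 + 83) = 1/(-503/127 + 83) = 1/(10038/127) = 127/10038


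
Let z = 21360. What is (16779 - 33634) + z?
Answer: 4505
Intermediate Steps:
(16779 - 33634) + z = (16779 - 33634) + 21360 = -16855 + 21360 = 4505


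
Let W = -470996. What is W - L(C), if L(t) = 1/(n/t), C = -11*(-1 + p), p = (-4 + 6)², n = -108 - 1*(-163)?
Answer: -2354977/5 ≈ -4.7100e+5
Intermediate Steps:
n = 55 (n = -108 + 163 = 55)
p = 4 (p = 2² = 4)
C = -33 (C = -11*(-1 + 4) = -11*3 = -33)
L(t) = t/55 (L(t) = 1/(55/t) = t/55)
W - L(C) = -470996 - (-33)/55 = -470996 - 1*(-⅗) = -470996 + ⅗ = -2354977/5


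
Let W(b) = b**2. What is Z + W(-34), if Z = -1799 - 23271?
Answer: -23914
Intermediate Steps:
Z = -25070
Z + W(-34) = -25070 + (-34)**2 = -25070 + 1156 = -23914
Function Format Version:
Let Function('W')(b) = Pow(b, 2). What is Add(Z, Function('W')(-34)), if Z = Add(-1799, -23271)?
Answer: -23914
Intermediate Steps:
Z = -25070
Add(Z, Function('W')(-34)) = Add(-25070, Pow(-34, 2)) = Add(-25070, 1156) = -23914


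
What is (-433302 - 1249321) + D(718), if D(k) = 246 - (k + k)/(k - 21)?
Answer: -1172618205/697 ≈ -1.6824e+6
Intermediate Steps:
D(k) = 246 - 2*k/(-21 + k)
(-433302 - 1249321) + D(718) = (-433302 - 1249321) + 2*(-2583 + 122*718)/(-21 + 718) = -1682623 + 2*(-2583 + 87596)/697 = -1682623 + 2*(1/697)*85013 = -1682623 + 170026/697 = -1172618205/697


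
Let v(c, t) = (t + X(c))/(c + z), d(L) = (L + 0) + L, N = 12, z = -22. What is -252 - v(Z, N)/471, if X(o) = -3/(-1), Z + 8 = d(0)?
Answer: -237383/942 ≈ -252.00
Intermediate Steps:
d(L) = 2*L (d(L) = L + L = 2*L)
Z = -8 (Z = -8 + 2*0 = -8 + 0 = -8)
X(o) = 3 (X(o) = -3*(-1) = 3)
v(c, t) = (3 + t)/(-22 + c) (v(c, t) = (t + 3)/(c - 22) = (3 + t)/(-22 + c))
-252 - v(Z, N)/471 = -252 - (3 + 12)/(-22 - 8)/471 = -252 - 15/(-30)/471 = -252 - (-1/30*15)/471 = -252 - (-1)/(2*471) = -252 - 1*(-1/942) = -252 + 1/942 = -237383/942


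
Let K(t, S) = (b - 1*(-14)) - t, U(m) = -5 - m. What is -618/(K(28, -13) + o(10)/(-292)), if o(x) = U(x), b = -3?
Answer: 180456/4949 ≈ 36.463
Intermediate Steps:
o(x) = -5 - x
K(t, S) = 11 - t (K(t, S) = (-3 - 1*(-14)) - t = (-3 + 14) - t = 11 - t)
-618/(K(28, -13) + o(10)/(-292)) = -618/((11 - 1*28) + (-5 - 1*10)/(-292)) = -618/((11 - 28) + (-5 - 10)*(-1/292)) = -618/(-17 - 15*(-1/292)) = -618/(-17 + 15/292) = -618/(-4949/292) = -618*(-292/4949) = 180456/4949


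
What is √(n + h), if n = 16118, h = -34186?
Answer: 2*I*√4517 ≈ 134.42*I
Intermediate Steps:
√(n + h) = √(16118 - 34186) = √(-18068) = 2*I*√4517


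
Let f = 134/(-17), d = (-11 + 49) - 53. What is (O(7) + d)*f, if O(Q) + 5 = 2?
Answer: 2412/17 ≈ 141.88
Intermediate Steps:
O(Q) = -3 (O(Q) = -5 + 2 = -3)
d = -15 (d = 38 - 53 = -15)
f = -134/17 (f = 134*(-1/17) = -134/17 ≈ -7.8824)
(O(7) + d)*f = (-3 - 15)*(-134/17) = -18*(-134/17) = 2412/17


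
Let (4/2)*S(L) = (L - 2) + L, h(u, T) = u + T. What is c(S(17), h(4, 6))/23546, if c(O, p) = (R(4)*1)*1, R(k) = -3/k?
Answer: -3/94184 ≈ -3.1853e-5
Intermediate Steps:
h(u, T) = T + u
S(L) = -1 + L (S(L) = ((L - 2) + L)/2 = ((-2 + L) + L)/2 = (-2 + 2*L)/2 = -1 + L)
c(O, p) = -¾ (c(O, p) = (-3/4*1)*1 = (-3*¼*1)*1 = -¾*1*1 = -¾*1 = -¾)
c(S(17), h(4, 6))/23546 = -¾/23546 = -¾*1/23546 = -3/94184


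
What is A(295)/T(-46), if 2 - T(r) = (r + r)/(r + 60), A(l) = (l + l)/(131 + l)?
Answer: 413/2556 ≈ 0.16158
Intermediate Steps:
A(l) = 2*l/(131 + l) (A(l) = (2*l)/(131 + l) = 2*l/(131 + l))
T(r) = 2 - 2*r/(60 + r) (T(r) = 2 - (r + r)/(r + 60) = 2 - 2*r/(60 + r))
A(295)/T(-46) = (2*295/(131 + 295))/((120/(60 - 46))) = (2*295/426)/((120/14)) = (2*295*(1/426))/((120*(1/14))) = 295/(213*(60/7)) = (295/213)*(7/60) = 413/2556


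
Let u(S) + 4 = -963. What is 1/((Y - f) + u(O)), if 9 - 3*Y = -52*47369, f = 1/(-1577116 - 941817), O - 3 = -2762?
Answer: 7556799/6197320784171 ≈ 1.2194e-6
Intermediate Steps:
O = -2759 (O = 3 - 2762 = -2759)
f = -1/2518933 (f = 1/(-2518933) = -1/2518933 ≈ -3.9699e-7)
u(S) = -967 (u(S) = -4 - 963 = -967)
Y = 2463197/3 (Y = 3 - (-52)*47369/3 = 3 - ⅓*(-2463188) = 3 + 2463188/3 = 2463197/3 ≈ 8.2107e+5)
1/((Y - f) + u(O)) = 1/((2463197/3 - 1*(-1/2518933)) - 967) = 1/((2463197/3 + 1/2518933) - 967) = 1/(6204628208804/7556799 - 967) = 1/(6197320784171/7556799) = 7556799/6197320784171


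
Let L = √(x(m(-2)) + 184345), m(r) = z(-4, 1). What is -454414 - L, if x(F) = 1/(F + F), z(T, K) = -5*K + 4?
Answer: -454414 - √737378/2 ≈ -4.5484e+5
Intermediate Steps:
z(T, K) = 4 - 5*K
m(r) = -1 (m(r) = 4 - 5*1 = 4 - 5 = -1)
x(F) = 1/(2*F)
L = √737378/2 (L = √((½)/(-1) + 184345) = √((½)*(-1) + 184345) = √(-½ + 184345) = √(368689/2) = √737378/2 ≈ 429.35)
-454414 - L = -454414 - √737378/2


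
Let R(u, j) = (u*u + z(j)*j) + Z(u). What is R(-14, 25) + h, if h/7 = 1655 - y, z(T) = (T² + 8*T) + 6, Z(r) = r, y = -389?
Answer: 35265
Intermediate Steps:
z(T) = 6 + T² + 8*T
h = 14308 (h = 7*(1655 - 1*(-389)) = 7*(1655 + 389) = 7*2044 = 14308)
R(u, j) = u + u² + j*(6 + j² + 8*j) (R(u, j) = (u*u + (6 + j² + 8*j)*j) + u = (u² + j*(6 + j² + 8*j)) + u = u + u² + j*(6 + j² + 8*j))
R(-14, 25) + h = (-14 + (-14)² + 25*(6 + 25² + 8*25)) + 14308 = (-14 + 196 + 25*(6 + 625 + 200)) + 14308 = (-14 + 196 + 25*831) + 14308 = (-14 + 196 + 20775) + 14308 = 20957 + 14308 = 35265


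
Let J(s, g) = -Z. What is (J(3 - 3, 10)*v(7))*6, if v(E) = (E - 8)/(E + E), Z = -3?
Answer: -9/7 ≈ -1.2857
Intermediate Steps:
v(E) = (-8 + E)/(2*E) (v(E) = (-8 + E)/((2*E)) = (-8 + E)*(1/(2*E)) = (-8 + E)/(2*E))
J(s, g) = 3 (J(s, g) = -1*(-3) = 3)
(J(3 - 3, 10)*v(7))*6 = (3*((1/2)*(-8 + 7)/7))*6 = (3*((1/2)*(1/7)*(-1)))*6 = (3*(-1/14))*6 = -3/14*6 = -9/7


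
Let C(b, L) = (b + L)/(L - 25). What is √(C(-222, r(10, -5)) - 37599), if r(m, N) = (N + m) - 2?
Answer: I*√18193098/22 ≈ 193.88*I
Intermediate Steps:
r(m, N) = -2 + N + m
C(b, L) = (L + b)/(-25 + L)
√(C(-222, r(10, -5)) - 37599) = √(((-2 - 5 + 10) - 222)/(-25 + (-2 - 5 + 10)) - 37599) = √((3 - 222)/(-25 + 3) - 37599) = √(-219/(-22) - 37599) = √(-1/22*(-219) - 37599) = √(219/22 - 37599) = √(-826959/22) = I*√18193098/22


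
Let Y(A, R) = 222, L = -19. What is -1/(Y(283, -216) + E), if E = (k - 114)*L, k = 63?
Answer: -1/1191 ≈ -0.00083963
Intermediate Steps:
E = 969 (E = (63 - 114)*(-19) = -51*(-19) = 969)
-1/(Y(283, -216) + E) = -1/(222 + 969) = -1/1191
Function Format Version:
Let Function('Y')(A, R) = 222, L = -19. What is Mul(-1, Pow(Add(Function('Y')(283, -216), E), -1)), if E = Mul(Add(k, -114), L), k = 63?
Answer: Rational(-1, 1191) ≈ -0.00083963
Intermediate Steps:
E = 969 (E = Mul(Add(63, -114), -19) = Mul(-51, -19) = 969)
Mul(-1, Pow(Add(Function('Y')(283, -216), E), -1)) = Mul(-1, Pow(Add(222, 969), -1)) = Mul(-1, Pow(1191, -1)) = Mul(-1, Rational(1, 1191)) = Rational(-1, 1191)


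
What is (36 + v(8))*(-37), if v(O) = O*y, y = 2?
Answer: -1924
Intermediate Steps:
v(O) = 2*O (v(O) = O*2 = 2*O)
(36 + v(8))*(-37) = (36 + 2*8)*(-37) = (36 + 16)*(-37) = 52*(-37) = -1924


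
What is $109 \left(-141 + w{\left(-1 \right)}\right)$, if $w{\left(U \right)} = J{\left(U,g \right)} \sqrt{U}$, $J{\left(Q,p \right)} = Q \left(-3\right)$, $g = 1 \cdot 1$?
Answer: $-15369 + 327 i \approx -15369.0 + 327.0 i$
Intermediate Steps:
$g = 1$
$J{\left(Q,p \right)} = - 3 Q$
$w{\left(U \right)} = - 3 U^{\frac{3}{2}}$ ($w{\left(U \right)} = - 3 U \sqrt{U} = - 3 U^{\frac{3}{2}}$)
$109 \left(-141 + w{\left(-1 \right)}\right) = 109 \left(-141 - 3 \left(-1\right)^{\frac{3}{2}}\right) = 109 \left(-141 - 3 \left(- i\right)\right) = 109 \left(-141 + 3 i\right) = -15369 + 327 i$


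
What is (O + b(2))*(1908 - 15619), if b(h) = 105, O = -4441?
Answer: 59450896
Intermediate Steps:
(O + b(2))*(1908 - 15619) = (-4441 + 105)*(1908 - 15619) = -4336*(-13711) = 59450896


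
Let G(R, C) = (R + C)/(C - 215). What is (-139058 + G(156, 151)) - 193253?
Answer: -21268211/64 ≈ -3.3232e+5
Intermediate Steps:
G(R, C) = (C + R)/(-215 + C)
(-139058 + G(156, 151)) - 193253 = (-139058 + (151 + 156)/(-215 + 151)) - 193253 = (-139058 + 307/(-64)) - 193253 = (-139058 - 1/64*307) - 193253 = (-139058 - 307/64) - 193253 = -8900019/64 - 193253 = -21268211/64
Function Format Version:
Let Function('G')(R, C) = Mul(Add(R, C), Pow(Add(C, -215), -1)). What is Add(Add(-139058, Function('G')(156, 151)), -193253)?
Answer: Rational(-21268211, 64) ≈ -3.3232e+5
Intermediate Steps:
Function('G')(R, C) = Mul(Pow(Add(-215, C), -1), Add(C, R)) (Function('G')(R, C) = Mul(Add(C, R), Pow(Add(-215, C), -1)) = Mul(Pow(Add(-215, C), -1), Add(C, R)))
Add(Add(-139058, Function('G')(156, 151)), -193253) = Add(Add(-139058, Mul(Pow(Add(-215, 151), -1), Add(151, 156))), -193253) = Add(Add(-139058, Mul(Pow(-64, -1), 307)), -193253) = Add(Add(-139058, Mul(Rational(-1, 64), 307)), -193253) = Add(Add(-139058, Rational(-307, 64)), -193253) = Add(Rational(-8900019, 64), -193253) = Rational(-21268211, 64)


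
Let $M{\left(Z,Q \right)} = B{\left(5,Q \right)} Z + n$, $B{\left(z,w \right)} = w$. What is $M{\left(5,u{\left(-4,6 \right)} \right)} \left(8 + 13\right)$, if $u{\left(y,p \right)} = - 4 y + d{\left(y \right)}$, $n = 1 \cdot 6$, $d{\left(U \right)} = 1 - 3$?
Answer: $1596$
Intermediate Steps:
$d{\left(U \right)} = -2$ ($d{\left(U \right)} = 1 - 3 = -2$)
$n = 6$
$u{\left(y,p \right)} = -2 - 4 y$ ($u{\left(y,p \right)} = - 4 y - 2 = -2 - 4 y$)
$M{\left(Z,Q \right)} = 6 + Q Z$ ($M{\left(Z,Q \right)} = Q Z + 6 = 6 + Q Z$)
$M{\left(5,u{\left(-4,6 \right)} \right)} \left(8 + 13\right) = \left(6 + \left(-2 - -16\right) 5\right) \left(8 + 13\right) = \left(6 + \left(-2 + 16\right) 5\right) 21 = \left(6 + 14 \cdot 5\right) 21 = \left(6 + 70\right) 21 = 76 \cdot 21 = 1596$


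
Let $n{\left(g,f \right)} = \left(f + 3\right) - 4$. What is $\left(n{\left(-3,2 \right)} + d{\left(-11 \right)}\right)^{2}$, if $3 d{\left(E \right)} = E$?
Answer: $\frac{64}{9} \approx 7.1111$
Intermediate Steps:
$n{\left(g,f \right)} = -1 + f$ ($n{\left(g,f \right)} = \left(3 + f\right) - 4 = -1 + f$)
$d{\left(E \right)} = \frac{E}{3}$
$\left(n{\left(-3,2 \right)} + d{\left(-11 \right)}\right)^{2} = \left(\left(-1 + 2\right) + \frac{1}{3} \left(-11\right)\right)^{2} = \left(1 - \frac{11}{3}\right)^{2} = \left(- \frac{8}{3}\right)^{2} = \frac{64}{9}$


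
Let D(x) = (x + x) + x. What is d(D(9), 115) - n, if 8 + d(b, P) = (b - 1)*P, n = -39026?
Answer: 42008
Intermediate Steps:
D(x) = 3*x (D(x) = 2*x + x = 3*x)
d(b, P) = -8 + P*(-1 + b) (d(b, P) = -8 + (b - 1)*P = -8 + (-1 + b)*P = -8 + P*(-1 + b))
d(D(9), 115) - n = (-8 - 1*115 + 115*(3*9)) - 1*(-39026) = (-8 - 115 + 115*27) + 39026 = (-8 - 115 + 3105) + 39026 = 2982 + 39026 = 42008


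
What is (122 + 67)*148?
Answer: 27972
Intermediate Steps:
(122 + 67)*148 = 189*148 = 27972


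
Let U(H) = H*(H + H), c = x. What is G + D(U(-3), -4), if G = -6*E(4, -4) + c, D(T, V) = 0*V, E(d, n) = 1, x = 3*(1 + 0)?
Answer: -3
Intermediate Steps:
x = 3 (x = 3*1 = 3)
c = 3
U(H) = 2*H² (U(H) = H*(2*H) = 2*H²)
D(T, V) = 0
G = -3 (G = -6*1 + 3 = -6 + 3 = -3)
G + D(U(-3), -4) = -3 + 0 = -3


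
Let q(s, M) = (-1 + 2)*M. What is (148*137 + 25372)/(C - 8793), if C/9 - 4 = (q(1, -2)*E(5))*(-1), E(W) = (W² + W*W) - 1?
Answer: -5072/875 ≈ -5.7966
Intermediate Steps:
q(s, M) = M (q(s, M) = 1*M = M)
E(W) = -1 + 2*W² (E(W) = (W² + W²) - 1 = 2*W² - 1 = -1 + 2*W²)
C = 918 (C = 36 + 9*(-2*(-1 + 2*5²)*(-1)) = 36 + 9*(-2*(-1 + 2*25)*(-1)) = 36 + 9*(-2*(-1 + 50)*(-1)) = 36 + 9*(-2*49*(-1)) = 36 + 9*(-98*(-1)) = 36 + 9*98 = 36 + 882 = 918)
(148*137 + 25372)/(C - 8793) = (148*137 + 25372)/(918 - 8793) = (20276 + 25372)/(-7875) = 45648*(-1/7875) = -5072/875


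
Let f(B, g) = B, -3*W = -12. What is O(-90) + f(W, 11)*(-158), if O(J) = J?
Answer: -722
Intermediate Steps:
W = 4 (W = -⅓*(-12) = 4)
O(-90) + f(W, 11)*(-158) = -90 + 4*(-158) = -90 - 632 = -722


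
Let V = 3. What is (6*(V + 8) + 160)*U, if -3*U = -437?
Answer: 98762/3 ≈ 32921.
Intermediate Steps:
U = 437/3 (U = -⅓*(-437) = 437/3 ≈ 145.67)
(6*(V + 8) + 160)*U = (6*(3 + 8) + 160)*(437/3) = (6*11 + 160)*(437/3) = (66 + 160)*(437/3) = 226*(437/3) = 98762/3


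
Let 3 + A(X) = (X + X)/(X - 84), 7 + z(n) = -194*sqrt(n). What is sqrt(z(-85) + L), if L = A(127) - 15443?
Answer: sqrt(-28561675 - 358706*I*sqrt(85))/43 ≈ 7.1835 - 124.49*I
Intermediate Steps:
z(n) = -7 - 194*sqrt(n)
A(X) = -3 + 2*X/(-84 + X) (A(X) = -3 + (X + X)/(X - 84) = -3 + (2*X)/(-84 + X) = -3 + 2*X/(-84 + X))
L = -663924/43 (L = (252 - 1*127)/(-84 + 127) - 15443 = (252 - 127)/43 - 15443 = (1/43)*125 - 15443 = 125/43 - 15443 = -663924/43 ≈ -15440.)
sqrt(z(-85) + L) = sqrt((-7 - 194*I*sqrt(85)) - 663924/43) = sqrt(-664225/43 - 194*I*sqrt(85))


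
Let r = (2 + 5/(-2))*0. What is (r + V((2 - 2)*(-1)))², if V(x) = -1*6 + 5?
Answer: 1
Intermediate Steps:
r = 0 (r = (2 + 5*(-½))*0 = (2 - 5/2)*0 = -½*0 = 0)
V(x) = -1 (V(x) = -6 + 5 = -1)
(r + V((2 - 2)*(-1)))² = (0 - 1)² = (-1)² = 1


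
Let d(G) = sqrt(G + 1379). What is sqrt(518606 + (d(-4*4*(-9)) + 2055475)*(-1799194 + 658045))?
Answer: sqrt(-2345602722169 - 1141149*sqrt(1523)) ≈ 1.5316e+6*I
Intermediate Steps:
d(G) = sqrt(1379 + G)
sqrt(518606 + (d(-4*4*(-9)) + 2055475)*(-1799194 + 658045)) = sqrt(518606 + (sqrt(1379 - 4*4*(-9)) + 2055475)*(-1799194 + 658045)) = sqrt(518606 + (sqrt(1379 - 16*(-9)) + 2055475)*(-1141149)) = sqrt(518606 + (sqrt(1379 + 144) + 2055475)*(-1141149)) = sqrt(518606 + (sqrt(1523) + 2055475)*(-1141149)) = sqrt(518606 + (2055475 + sqrt(1523))*(-1141149)) = sqrt(518606 + (-2345603240775 - 1141149*sqrt(1523))) = sqrt(-2345602722169 - 1141149*sqrt(1523))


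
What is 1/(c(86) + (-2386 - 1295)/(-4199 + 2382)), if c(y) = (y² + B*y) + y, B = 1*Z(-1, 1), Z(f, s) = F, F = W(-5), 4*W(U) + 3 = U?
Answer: 1817/13285951 ≈ 0.00013676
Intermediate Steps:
W(U) = -¾ + U/4
F = -2 (F = -¾ + (¼)*(-5) = -¾ - 5/4 = -2)
Z(f, s) = -2
B = -2 (B = 1*(-2) = -2)
c(y) = y² - y (c(y) = (y² - 2*y) + y = y² - y)
1/(c(86) + (-2386 - 1295)/(-4199 + 2382)) = 1/(86*(-1 + 86) + (-2386 - 1295)/(-4199 + 2382)) = 1/(86*85 - 3681/(-1817)) = 1/(7310 - 3681*(-1/1817)) = 1/(7310 + 3681/1817) = 1/(13285951/1817) = 1817/13285951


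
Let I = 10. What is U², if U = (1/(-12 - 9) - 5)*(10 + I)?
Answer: 4494400/441 ≈ 10191.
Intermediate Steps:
U = -2120/21 (U = (1/(-12 - 9) - 5)*(10 + 10) = (1/(-21) - 5)*20 = (-1/21 - 5)*20 = -106/21*20 = -2120/21 ≈ -100.95)
U² = (-2120/21)² = 4494400/441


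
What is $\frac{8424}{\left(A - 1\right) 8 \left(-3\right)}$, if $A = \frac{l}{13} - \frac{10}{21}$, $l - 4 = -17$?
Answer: $\frac{567}{4} \approx 141.75$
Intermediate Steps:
$l = -13$ ($l = 4 - 17 = -13$)
$A = - \frac{31}{21}$ ($A = - \frac{13}{13} - \frac{10}{21} = \left(-13\right) \frac{1}{13} - \frac{10}{21} = -1 - \frac{10}{21} = - \frac{31}{21} \approx -1.4762$)
$\frac{8424}{\left(A - 1\right) 8 \left(-3\right)} = \frac{8424}{\left(- \frac{31}{21} - 1\right) 8 \left(-3\right)} = \frac{8424}{\left(- \frac{52}{21}\right) \left(-24\right)} = \frac{8424}{\frac{416}{7}} = 8424 \cdot \frac{7}{416} = \frac{567}{4}$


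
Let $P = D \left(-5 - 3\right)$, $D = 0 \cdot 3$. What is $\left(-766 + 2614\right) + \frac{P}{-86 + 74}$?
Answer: $1848$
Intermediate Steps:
$D = 0$
$P = 0$ ($P = 0 \left(-5 - 3\right) = 0 \left(-8\right) = 0$)
$\left(-766 + 2614\right) + \frac{P}{-86 + 74} = \left(-766 + 2614\right) + \frac{1}{-86 + 74} \cdot 0 = 1848 + \frac{1}{-12} \cdot 0 = 1848 - 0 = 1848 + 0 = 1848$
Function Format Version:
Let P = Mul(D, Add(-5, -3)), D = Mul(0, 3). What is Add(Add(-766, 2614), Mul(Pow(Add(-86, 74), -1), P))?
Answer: 1848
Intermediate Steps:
D = 0
P = 0 (P = Mul(0, Add(-5, -3)) = Mul(0, -8) = 0)
Add(Add(-766, 2614), Mul(Pow(Add(-86, 74), -1), P)) = Add(Add(-766, 2614), Mul(Pow(Add(-86, 74), -1), 0)) = Add(1848, Mul(Pow(-12, -1), 0)) = Add(1848, Mul(Rational(-1, 12), 0)) = Add(1848, 0) = 1848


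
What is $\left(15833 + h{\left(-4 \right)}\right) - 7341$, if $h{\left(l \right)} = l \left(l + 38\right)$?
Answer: $8356$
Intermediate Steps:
$h{\left(l \right)} = l \left(38 + l\right)$
$\left(15833 + h{\left(-4 \right)}\right) - 7341 = \left(15833 - 4 \left(38 - 4\right)\right) - 7341 = \left(15833 - 136\right) - 7341 = 15697 - 7341 = 8356$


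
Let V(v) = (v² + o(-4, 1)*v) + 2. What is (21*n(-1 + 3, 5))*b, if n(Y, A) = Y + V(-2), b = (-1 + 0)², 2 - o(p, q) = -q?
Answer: 42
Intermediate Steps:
o(p, q) = 2 + q (o(p, q) = 2 - (-1)*q = 2 + q)
V(v) = 2 + v² + 3*v (V(v) = (v² + (2 + 1)*v) + 2 = (v² + 3*v) + 2 = 2 + v² + 3*v)
b = 1 (b = (-1)² = 1)
n(Y, A) = Y (n(Y, A) = Y + (2 + (-2)² + 3*(-2)) = Y + (2 + 4 - 6) = Y + 0 = Y)
(21*n(-1 + 3, 5))*b = (21*(-1 + 3))*1 = (21*2)*1 = 42*1 = 42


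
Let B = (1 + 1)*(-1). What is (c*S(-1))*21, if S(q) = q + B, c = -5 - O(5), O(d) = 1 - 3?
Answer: 189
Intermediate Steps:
O(d) = -2
B = -2 (B = 2*(-1) = -2)
c = -3 (c = -5 - 1*(-2) = -5 + 2 = -3)
S(q) = -2 + q (S(q) = q - 2 = -2 + q)
(c*S(-1))*21 = -3*(-2 - 1)*21 = -3*(-3)*21 = 9*21 = 189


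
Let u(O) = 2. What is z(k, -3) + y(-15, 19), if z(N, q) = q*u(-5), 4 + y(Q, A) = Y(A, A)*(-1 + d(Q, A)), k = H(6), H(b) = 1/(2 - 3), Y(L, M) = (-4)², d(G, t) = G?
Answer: -266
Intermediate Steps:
Y(L, M) = 16
H(b) = -1 (H(b) = 1/(-1) = -1)
k = -1
y(Q, A) = -20 + 16*Q (y(Q, A) = -4 + 16*(-1 + Q) = -4 + (-16 + 16*Q) = -20 + 16*Q)
z(N, q) = 2*q (z(N, q) = q*2 = 2*q)
z(k, -3) + y(-15, 19) = 2*(-3) + (-20 + 16*(-15)) = -6 + (-20 - 240) = -6 - 260 = -266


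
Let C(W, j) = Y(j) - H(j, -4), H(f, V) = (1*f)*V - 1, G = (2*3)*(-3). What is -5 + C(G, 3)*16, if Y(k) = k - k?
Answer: 203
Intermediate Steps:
Y(k) = 0
G = -18 (G = 6*(-3) = -18)
H(f, V) = -1 + V*f (H(f, V) = f*V - 1 = V*f - 1 = -1 + V*f)
C(W, j) = 1 + 4*j (C(W, j) = 0 - (-1 - 4*j) = 0 + (1 + 4*j) = 1 + 4*j)
-5 + C(G, 3)*16 = -5 + (1 + 4*3)*16 = -5 + (1 + 12)*16 = -5 + 13*16 = -5 + 208 = 203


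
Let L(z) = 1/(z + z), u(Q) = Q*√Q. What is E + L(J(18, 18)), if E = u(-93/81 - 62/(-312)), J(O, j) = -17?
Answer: -1/34 - 1333*I*√51987/328536 ≈ -0.029412 - 0.92511*I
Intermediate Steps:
u(Q) = Q^(3/2)
L(z) = 1/(2*z)
E = -1333*I*√51987/328536 (E = (-93/81 - 62/(-312))^(3/2) = (-93*1/81 - 62*(-1/312))^(3/2) = (-31/27 + 31/156)^(3/2) = (-1333/1404)^(3/2) = -1333*I*√51987/328536 ≈ -0.92511*I)
E + L(J(18, 18)) = -1333*I*√51987/328536 + (½)/(-17) = -1333*I*√51987/328536 + (½)*(-1/17) = -1333*I*√51987/328536 - 1/34 = -1/34 - 1333*I*√51987/328536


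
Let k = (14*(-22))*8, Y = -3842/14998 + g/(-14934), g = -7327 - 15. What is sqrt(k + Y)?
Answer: I*sqrt(7724995048790077470)/55995033 ≈ 49.636*I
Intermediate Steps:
g = -7342
Y = 13184722/55995033 (Y = -3842/14998 - 7342/(-14934) = -3842*1/14998 - 7342*(-1/14934) = -1921/7499 + 3671/7467 = 13184722/55995033 ≈ 0.23546)
k = -2464 (k = -308*8 = -2464)
sqrt(k + Y) = sqrt(-2464 + 13184722/55995033) = sqrt(-137958576590/55995033) = I*sqrt(7724995048790077470)/55995033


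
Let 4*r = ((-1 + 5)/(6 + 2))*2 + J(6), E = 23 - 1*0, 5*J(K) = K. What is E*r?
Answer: 253/20 ≈ 12.650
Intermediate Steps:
J(K) = K/5
E = 23 (E = 23 + 0 = 23)
r = 11/20 (r = (((-1 + 5)/(6 + 2))*2 + (1/5)*6)/4 = ((4/8)*2 + 6/5)/4 = ((4*(1/8))*2 + 6/5)/4 = ((1/2)*2 + 6/5)/4 = (1 + 6/5)/4 = (1/4)*(11/5) = 11/20 ≈ 0.55000)
E*r = 23*(11/20) = 253/20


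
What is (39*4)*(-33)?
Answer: -5148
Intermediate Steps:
(39*4)*(-33) = 156*(-33) = -5148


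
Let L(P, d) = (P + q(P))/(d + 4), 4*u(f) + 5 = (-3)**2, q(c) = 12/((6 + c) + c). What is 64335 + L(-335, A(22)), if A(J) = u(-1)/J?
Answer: 474630902/7387 ≈ 64252.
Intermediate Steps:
q(c) = 12/(6 + 2*c)
u(f) = 1 (u(f) = -5/4 + (1/4)*(-3)**2 = -5/4 + (1/4)*9 = -5/4 + 9/4 = 1)
A(J) = 1/J
L(P, d) = (P + 6/(3 + P))/(4 + d) (L(P, d) = (P + 6/(3 + P))/(d + 4) = (P + 6/(3 + P))/(4 + d))
64335 + L(-335, A(22)) = 64335 + (6 - 335*(3 - 335))/((3 - 335)*(4 + 1/22)) = 64335 + (6 - 335*(-332))/((-332)*(4 + 1/22)) = 64335 - (6 + 111220)/(332*89/22) = 64335 - 1/332*22/89*111226 = 64335 - 611743/7387 = 474630902/7387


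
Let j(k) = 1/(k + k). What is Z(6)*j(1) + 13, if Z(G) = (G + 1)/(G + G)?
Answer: 319/24 ≈ 13.292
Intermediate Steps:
Z(G) = (1 + G)/(2*G) (Z(G) = (1 + G)/((2*G)) = (1 + G)*(1/(2*G)) = (1 + G)/(2*G))
j(k) = 1/(2*k)
Z(6)*j(1) + 13 = ((½)*(1 + 6)/6)*((½)/1) + 13 = ((½)*(⅙)*7)*((½)*1) + 13 = (7/12)*(½) + 13 = 7/24 + 13 = 319/24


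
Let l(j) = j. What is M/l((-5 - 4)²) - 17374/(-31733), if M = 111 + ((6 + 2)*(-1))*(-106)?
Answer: 31839241/2570373 ≈ 12.387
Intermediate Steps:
M = 959 (M = 111 + (8*(-1))*(-106) = 111 - 8*(-106) = 111 + 848 = 959)
M/l((-5 - 4)²) - 17374/(-31733) = 959/((-5 - 4)²) - 17374/(-31733) = 959/((-9)²) - 17374*(-1/31733) = 959/81 + 17374/31733 = 31839241/2570373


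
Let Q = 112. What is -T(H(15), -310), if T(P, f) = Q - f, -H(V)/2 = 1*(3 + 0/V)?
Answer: -422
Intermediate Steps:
H(V) = -6 (H(V) = -2*(3 + 0/V) = -2*(3 + 0) = -2*3 = -6)
T(P, f) = 112 - f
-T(H(15), -310) = -(112 - 1*(-310)) = -(112 + 310) = -1*422 = -422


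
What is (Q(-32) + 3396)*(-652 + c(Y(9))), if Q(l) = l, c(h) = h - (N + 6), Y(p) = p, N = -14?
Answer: -2136140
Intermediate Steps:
c(h) = 8 + h (c(h) = h - (-14 + 6) = h - 1*(-8) = h + 8 = 8 + h)
(Q(-32) + 3396)*(-652 + c(Y(9))) = (-32 + 3396)*(-652 + (8 + 9)) = 3364*(-652 + 17) = 3364*(-635) = -2136140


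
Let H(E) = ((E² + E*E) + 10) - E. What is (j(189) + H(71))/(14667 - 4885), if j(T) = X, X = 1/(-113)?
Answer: 566186/552683 ≈ 1.0244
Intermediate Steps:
X = -1/113 ≈ -0.0088496
j(T) = -1/113
H(E) = 10 - E + 2*E² (H(E) = ((E² + E²) + 10) - E = (2*E² + 10) - E = (10 + 2*E²) - E = 10 - E + 2*E²)
(j(189) + H(71))/(14667 - 4885) = (-1/113 + (10 - 1*71 + 2*71²))/(14667 - 4885) = (-1/113 + (10 - 71 + 2*5041))/9782 = (-1/113 + (10 - 71 + 10082))*(1/9782) = (-1/113 + 10021)*(1/9782) = (1132372/113)*(1/9782) = 566186/552683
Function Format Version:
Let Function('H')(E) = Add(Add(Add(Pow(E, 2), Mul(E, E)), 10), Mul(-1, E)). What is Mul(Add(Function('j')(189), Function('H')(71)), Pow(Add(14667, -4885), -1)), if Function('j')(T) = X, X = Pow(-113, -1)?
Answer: Rational(566186, 552683) ≈ 1.0244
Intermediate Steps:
X = Rational(-1, 113) ≈ -0.0088496
Function('j')(T) = Rational(-1, 113)
Function('H')(E) = Add(10, Mul(-1, E), Mul(2, Pow(E, 2))) (Function('H')(E) = Add(Add(Add(Pow(E, 2), Pow(E, 2)), 10), Mul(-1, E)) = Add(Add(Mul(2, Pow(E, 2)), 10), Mul(-1, E)) = Add(Add(10, Mul(2, Pow(E, 2))), Mul(-1, E)) = Add(10, Mul(-1, E), Mul(2, Pow(E, 2))))
Mul(Add(Function('j')(189), Function('H')(71)), Pow(Add(14667, -4885), -1)) = Mul(Add(Rational(-1, 113), Add(10, Mul(-1, 71), Mul(2, Pow(71, 2)))), Pow(Add(14667, -4885), -1)) = Mul(Add(Rational(-1, 113), Add(10, -71, Mul(2, 5041))), Pow(9782, -1)) = Mul(Add(Rational(-1, 113), Add(10, -71, 10082)), Rational(1, 9782)) = Mul(Add(Rational(-1, 113), 10021), Rational(1, 9782)) = Mul(Rational(1132372, 113), Rational(1, 9782)) = Rational(566186, 552683)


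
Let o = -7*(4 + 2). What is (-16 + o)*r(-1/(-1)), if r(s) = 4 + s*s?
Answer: -290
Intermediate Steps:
o = -42 (o = -7*6 = -42)
r(s) = 4 + s²
(-16 + o)*r(-1/(-1)) = (-16 - 42)*(4 + (-1/(-1))²) = -58*(4 + (-1*(-1))²) = -58*(4 + 1²) = -58*(4 + 1) = -58*5 = -290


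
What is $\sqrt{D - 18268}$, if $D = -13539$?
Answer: $i \sqrt{31807} \approx 178.35 i$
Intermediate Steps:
$\sqrt{D - 18268} = \sqrt{-13539 - 18268} = \sqrt{-31807} = i \sqrt{31807}$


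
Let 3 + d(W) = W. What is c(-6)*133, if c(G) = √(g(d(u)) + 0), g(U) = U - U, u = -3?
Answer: 0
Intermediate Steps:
d(W) = -3 + W
g(U) = 0
c(G) = 0 (c(G) = √(0 + 0) = √0 = 0)
c(-6)*133 = 0*133 = 0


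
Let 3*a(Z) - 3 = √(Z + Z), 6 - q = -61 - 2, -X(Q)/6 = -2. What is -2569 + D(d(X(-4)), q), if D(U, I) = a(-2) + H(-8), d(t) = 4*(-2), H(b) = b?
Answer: -2576 + 2*I/3 ≈ -2576.0 + 0.66667*I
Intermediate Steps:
X(Q) = 12 (X(Q) = -6*(-2) = 12)
d(t) = -8
q = 69 (q = 6 - (-61 - 2) = 6 - 1*(-63) = 6 + 63 = 69)
a(Z) = 1 + √2*√Z/3 (a(Z) = 1 + √(Z + Z)/3 = 1 + √(2*Z)/3 = 1 + (√2*√Z)/3 = 1 + √2*√Z/3)
D(U, I) = -7 + 2*I/3 (D(U, I) = (1 + √2*√(-2)/3) - 8 = (1 + √2*(I*√2)/3) - 8 = (1 + 2*I/3) - 8 = -7 + 2*I/3)
-2569 + D(d(X(-4)), q) = -2569 + (-7 + 2*I/3) = -2576 + 2*I/3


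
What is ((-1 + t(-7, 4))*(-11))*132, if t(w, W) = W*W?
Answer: -21780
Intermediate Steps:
t(w, W) = W²
((-1 + t(-7, 4))*(-11))*132 = ((-1 + 4²)*(-11))*132 = ((-1 + 16)*(-11))*132 = (15*(-11))*132 = -165*132 = -21780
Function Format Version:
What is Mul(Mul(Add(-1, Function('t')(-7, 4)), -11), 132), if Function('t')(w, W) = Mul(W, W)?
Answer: -21780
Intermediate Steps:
Function('t')(w, W) = Pow(W, 2)
Mul(Mul(Add(-1, Function('t')(-7, 4)), -11), 132) = Mul(Mul(Add(-1, Pow(4, 2)), -11), 132) = Mul(Mul(Add(-1, 16), -11), 132) = Mul(Mul(15, -11), 132) = Mul(-165, 132) = -21780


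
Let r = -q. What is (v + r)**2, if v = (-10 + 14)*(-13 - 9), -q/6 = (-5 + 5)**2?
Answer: 7744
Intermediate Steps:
q = 0 (q = -6*(-5 + 5)**2 = -6*0**2 = -6*0 = 0)
v = -88 (v = 4*(-22) = -88)
r = 0 (r = -1*0 = 0)
(v + r)**2 = (-88 + 0)**2 = (-88)**2 = 7744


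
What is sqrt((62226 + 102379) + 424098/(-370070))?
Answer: sqrt(5635698724904410)/185035 ≈ 405.71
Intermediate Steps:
sqrt((62226 + 102379) + 424098/(-370070)) = sqrt(164605 + 424098*(-1/370070)) = sqrt(164605 - 212049/185035) = sqrt(30457474126/185035) = sqrt(5635698724904410)/185035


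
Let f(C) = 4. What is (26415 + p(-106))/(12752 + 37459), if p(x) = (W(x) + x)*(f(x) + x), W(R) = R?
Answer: 16013/16737 ≈ 0.95674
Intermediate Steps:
p(x) = 2*x*(4 + x) (p(x) = (x + x)*(4 + x) = (2*x)*(4 + x) = 2*x*(4 + x))
(26415 + p(-106))/(12752 + 37459) = (26415 + 2*(-106)*(4 - 106))/(12752 + 37459) = (26415 + 2*(-106)*(-102))/50211 = (26415 + 21624)*(1/50211) = 48039*(1/50211) = 16013/16737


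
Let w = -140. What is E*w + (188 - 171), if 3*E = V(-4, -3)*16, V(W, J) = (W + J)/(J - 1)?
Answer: -3869/3 ≈ -1289.7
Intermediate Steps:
V(W, J) = (J + W)/(-1 + J)
E = 28/3 (E = (((-3 - 4)/(-1 - 3))*16)/3 = ((-7/(-4))*16)/3 = (-1/4*(-7)*16)/3 = ((7/4)*16)/3 = (1/3)*28 = 28/3 ≈ 9.3333)
E*w + (188 - 171) = (28/3)*(-140) + (188 - 171) = -3920/3 + 17 = -3869/3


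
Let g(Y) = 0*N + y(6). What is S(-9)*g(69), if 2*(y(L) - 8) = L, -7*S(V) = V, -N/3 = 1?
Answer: 99/7 ≈ 14.143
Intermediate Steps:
N = -3 (N = -3*1 = -3)
S(V) = -V/7
y(L) = 8 + L/2
g(Y) = 11 (g(Y) = 0*(-3) + (8 + (½)*6) = 0 + (8 + 3) = 0 + 11 = 11)
S(-9)*g(69) = -⅐*(-9)*11 = (9/7)*11 = 99/7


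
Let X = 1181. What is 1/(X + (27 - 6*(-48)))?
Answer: 1/1496 ≈ 0.00066845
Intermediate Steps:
1/(X + (27 - 6*(-48))) = 1/(1181 + (27 - 6*(-48))) = 1/(1181 + (27 + 288)) = 1/(1181 + 315) = 1/1496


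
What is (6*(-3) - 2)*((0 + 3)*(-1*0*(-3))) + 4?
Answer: 4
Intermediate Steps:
(6*(-3) - 2)*((0 + 3)*(-1*0*(-3))) + 4 = (-18 - 2)*(3*(0*(-3))) + 4 = -60*0 + 4 = -20*0 + 4 = 0 + 4 = 4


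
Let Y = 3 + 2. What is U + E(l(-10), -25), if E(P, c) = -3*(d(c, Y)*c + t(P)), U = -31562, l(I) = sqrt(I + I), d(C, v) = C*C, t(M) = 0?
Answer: 15313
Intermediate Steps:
Y = 5
d(C, v) = C**2
l(I) = sqrt(2)*sqrt(I) (l(I) = sqrt(2*I) = sqrt(2)*sqrt(I))
E(P, c) = -3*c**3 (E(P, c) = -3*(c**2*c + 0) = -3*(c**3 + 0) = -3*c**3)
U + E(l(-10), -25) = -31562 - 3*(-25)**3 = -31562 - 3*(-15625) = -31562 + 46875 = 15313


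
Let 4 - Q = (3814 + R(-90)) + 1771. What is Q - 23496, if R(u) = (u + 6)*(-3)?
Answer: -29329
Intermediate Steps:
R(u) = -18 - 3*u (R(u) = (6 + u)*(-3) = -18 - 3*u)
Q = -5833 (Q = 4 - ((3814 + (-18 - 3*(-90))) + 1771) = 4 - ((3814 + (-18 + 270)) + 1771) = 4 - ((3814 + 252) + 1771) = 4 - (4066 + 1771) = 4 - 1*5837 = 4 - 5837 = -5833)
Q - 23496 = -5833 - 23496 = -29329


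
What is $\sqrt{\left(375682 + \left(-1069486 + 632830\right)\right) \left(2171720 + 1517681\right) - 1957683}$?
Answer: $i \sqrt{224959494257} \approx 4.743 \cdot 10^{5} i$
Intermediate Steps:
$\sqrt{\left(375682 + \left(-1069486 + 632830\right)\right) \left(2171720 + 1517681\right) - 1957683} = \sqrt{\left(375682 - 436656\right) 3689401 - 1957683} = \sqrt{\left(-60974\right) 3689401 - 1957683} = \sqrt{-224957536574 - 1957683} = \sqrt{-224959494257} = i \sqrt{224959494257}$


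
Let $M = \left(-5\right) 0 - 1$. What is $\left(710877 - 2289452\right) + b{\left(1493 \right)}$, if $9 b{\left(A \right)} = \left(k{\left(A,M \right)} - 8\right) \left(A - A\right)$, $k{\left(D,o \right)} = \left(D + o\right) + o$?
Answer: $-1578575$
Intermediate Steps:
$M = -1$ ($M = 0 - 1 = -1$)
$k{\left(D,o \right)} = D + 2 o$
$b{\left(A \right)} = 0$ ($b{\left(A \right)} = \frac{\left(\left(A + 2 \left(-1\right)\right) - 8\right) \left(A - A\right)}{9} = \frac{\left(\left(A - 2\right) - 8\right) 0}{9} = \frac{\left(\left(-2 + A\right) - 8\right) 0}{9} = \frac{\left(-10 + A\right) 0}{9} = \frac{1}{9} \cdot 0 = 0$)
$\left(710877 - 2289452\right) + b{\left(1493 \right)} = \left(710877 - 2289452\right) + 0 = -1578575 + 0 = -1578575$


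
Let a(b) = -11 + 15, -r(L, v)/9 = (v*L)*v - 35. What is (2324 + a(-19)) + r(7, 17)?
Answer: -15564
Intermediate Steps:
r(L, v) = 315 - 9*L*v**2 (r(L, v) = -9*((v*L)*v - 35) = -9*((L*v)*v - 35) = -9*(L*v**2 - 35) = -9*(-35 + L*v**2) = 315 - 9*L*v**2)
a(b) = 4
(2324 + a(-19)) + r(7, 17) = (2324 + 4) + (315 - 9*7*17**2) = 2328 + (315 - 9*7*289) = 2328 + (315 - 18207) = 2328 - 17892 = -15564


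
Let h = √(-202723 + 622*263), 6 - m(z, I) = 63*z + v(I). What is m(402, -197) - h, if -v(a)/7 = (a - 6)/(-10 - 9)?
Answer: -479659/19 - I*√39137 ≈ -25245.0 - 197.83*I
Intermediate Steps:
v(a) = -42/19 + 7*a/19 (v(a) = -7*(a - 6)/(-10 - 9) = -7*(-6 + a)/(-19) = -7*(-6 + a)*(-1)/19 = -7*(6/19 - a/19) = -42/19 + 7*a/19)
m(z, I) = 156/19 - 63*z - 7*I/19 (m(z, I) = 6 - (63*z + (-42/19 + 7*I/19)) = 6 - (-42/19 + 63*z + 7*I/19) = 6 + (42/19 - 63*z - 7*I/19) = 156/19 - 63*z - 7*I/19)
h = I*√39137 (h = √(-202723 + 163586) = √(-39137) = I*√39137 ≈ 197.83*I)
m(402, -197) - h = (156/19 - 63*402 - 7/19*(-197)) - I*√39137 = (156/19 - 25326 + 1379/19) - I*√39137 = -479659/19 - I*√39137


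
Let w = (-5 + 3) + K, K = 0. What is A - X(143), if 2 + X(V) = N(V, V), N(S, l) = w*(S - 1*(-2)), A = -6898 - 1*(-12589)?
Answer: 5983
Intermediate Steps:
w = -2 (w = (-5 + 3) + 0 = -2 + 0 = -2)
A = 5691 (A = -6898 + 12589 = 5691)
N(S, l) = -4 - 2*S (N(S, l) = -2*(S - 1*(-2)) = -2*(S + 2) = -2*(2 + S) = -4 - 2*S)
X(V) = -6 - 2*V (X(V) = -2 + (-4 - 2*V) = -6 - 2*V)
A - X(143) = 5691 - (-6 - 2*143) = 5691 - (-6 - 286) = 5691 - 1*(-292) = 5691 + 292 = 5983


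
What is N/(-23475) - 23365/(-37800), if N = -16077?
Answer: 15416053/11831400 ≈ 1.3030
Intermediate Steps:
N/(-23475) - 23365/(-37800) = -16077/(-23475) - 23365/(-37800) = -16077*(-1/23475) - 23365*(-1/37800) = 5359/7825 + 4673/7560 = 15416053/11831400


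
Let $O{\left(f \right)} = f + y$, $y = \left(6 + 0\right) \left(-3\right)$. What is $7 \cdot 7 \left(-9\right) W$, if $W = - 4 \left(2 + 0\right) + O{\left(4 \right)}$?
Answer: $9702$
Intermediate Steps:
$y = -18$ ($y = 6 \left(-3\right) = -18$)
$O{\left(f \right)} = -18 + f$ ($O{\left(f \right)} = f - 18 = -18 + f$)
$W = -22$ ($W = - 4 \left(2 + 0\right) + \left(-18 + 4\right) = \left(-4\right) 2 - 14 = -8 - 14 = -22$)
$7 \cdot 7 \left(-9\right) W = 7 \cdot 7 \left(-9\right) \left(-22\right) = 49 \left(-9\right) \left(-22\right) = \left(-441\right) \left(-22\right) = 9702$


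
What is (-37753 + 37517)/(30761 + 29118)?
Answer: -236/59879 ≈ -0.0039413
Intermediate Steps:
(-37753 + 37517)/(30761 + 29118) = -236/59879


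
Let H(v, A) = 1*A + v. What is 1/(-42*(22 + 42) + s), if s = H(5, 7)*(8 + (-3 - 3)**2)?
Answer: -1/2160 ≈ -0.00046296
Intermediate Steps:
H(v, A) = A + v
s = 528 (s = (7 + 5)*(8 + (-3 - 3)**2) = 12*(8 + (-6)**2) = 12*(8 + 36) = 12*44 = 528)
1/(-42*(22 + 42) + s) = 1/(-42*(22 + 42) + 528) = 1/(-42*64 + 528) = 1/(-2688 + 528) = 1/(-2160) = -1/2160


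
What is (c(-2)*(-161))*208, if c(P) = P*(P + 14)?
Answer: 803712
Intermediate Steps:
c(P) = P*(14 + P)
(c(-2)*(-161))*208 = (-2*(14 - 2)*(-161))*208 = (-2*12*(-161))*208 = -24*(-161)*208 = 3864*208 = 803712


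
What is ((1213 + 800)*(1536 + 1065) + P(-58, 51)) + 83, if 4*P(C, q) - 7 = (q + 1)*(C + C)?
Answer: 20937559/4 ≈ 5.2344e+6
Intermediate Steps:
P(C, q) = 7/4 + C*(1 + q)/2 (P(C, q) = 7/4 + ((q + 1)*(C + C))/4 = 7/4 + ((1 + q)*(2*C))/4 = 7/4 + (2*C*(1 + q))/4 = 7/4 + C*(1 + q)/2)
((1213 + 800)*(1536 + 1065) + P(-58, 51)) + 83 = ((1213 + 800)*(1536 + 1065) + (7/4 + (½)*(-58) + (½)*(-58)*51)) + 83 = (2013*2601 + (7/4 - 29 - 1479)) + 83 = (5235813 - 6025/4) + 83 = 20937227/4 + 83 = 20937559/4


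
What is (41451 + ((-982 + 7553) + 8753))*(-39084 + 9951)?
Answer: -1654026075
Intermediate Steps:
(41451 + ((-982 + 7553) + 8753))*(-39084 + 9951) = (41451 + (6571 + 8753))*(-29133) = (41451 + 15324)*(-29133) = 56775*(-29133) = -1654026075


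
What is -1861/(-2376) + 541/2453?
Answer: 531859/529848 ≈ 1.0038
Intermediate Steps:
-1861/(-2376) + 541/2453 = -1861*(-1/2376) + 541*(1/2453) = 1861/2376 + 541/2453 = 531859/529848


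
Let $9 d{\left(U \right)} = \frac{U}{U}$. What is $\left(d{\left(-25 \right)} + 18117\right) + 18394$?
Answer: $\frac{328600}{9} \approx 36511.0$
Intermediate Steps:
$d{\left(U \right)} = \frac{1}{9}$ ($d{\left(U \right)} = \frac{U \frac{1}{U}}{9} = \frac{1}{9} \cdot 1 = \frac{1}{9}$)
$\left(d{\left(-25 \right)} + 18117\right) + 18394 = \left(\frac{1}{9} + 18117\right) + 18394 = \frac{163054}{9} + 18394 = \frac{328600}{9}$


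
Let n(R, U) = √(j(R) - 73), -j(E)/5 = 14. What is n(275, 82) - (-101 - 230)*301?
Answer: 99631 + I*√143 ≈ 99631.0 + 11.958*I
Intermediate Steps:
j(E) = -70 (j(E) = -5*14 = -70)
n(R, U) = I*√143 (n(R, U) = √(-70 - 73) = √(-143) = I*√143)
n(275, 82) - (-101 - 230)*301 = I*√143 - (-101 - 230)*301 = I*√143 - (-331)*301 = I*√143 - 1*(-99631) = I*√143 + 99631 = 99631 + I*√143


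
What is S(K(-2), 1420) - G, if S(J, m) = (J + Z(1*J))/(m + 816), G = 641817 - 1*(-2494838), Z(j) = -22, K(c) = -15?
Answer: -7013560617/2236 ≈ -3.1367e+6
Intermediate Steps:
G = 3136655 (G = 641817 + 2494838 = 3136655)
S(J, m) = (-22 + J)/(816 + m) (S(J, m) = (J - 22)/(m + 816) = (-22 + J)/(816 + m))
S(K(-2), 1420) - G = (-22 - 15)/(816 + 1420) - 1*3136655 = -37/2236 - 3136655 = -7013560617/2236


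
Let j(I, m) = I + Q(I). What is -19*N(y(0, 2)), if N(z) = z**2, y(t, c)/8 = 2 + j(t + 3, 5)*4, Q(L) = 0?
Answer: -238336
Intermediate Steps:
j(I, m) = I (j(I, m) = I + 0 = I)
y(t, c) = 112 + 32*t (y(t, c) = 8*(2 + (t + 3)*4) = 8*(2 + (3 + t)*4) = 8*(2 + (12 + 4*t)) = 8*(14 + 4*t) = 112 + 32*t)
-19*N(y(0, 2)) = -19*(112 + 32*0)**2 = -19*(112 + 0)**2 = -19*112**2 = -19*12544 = -238336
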